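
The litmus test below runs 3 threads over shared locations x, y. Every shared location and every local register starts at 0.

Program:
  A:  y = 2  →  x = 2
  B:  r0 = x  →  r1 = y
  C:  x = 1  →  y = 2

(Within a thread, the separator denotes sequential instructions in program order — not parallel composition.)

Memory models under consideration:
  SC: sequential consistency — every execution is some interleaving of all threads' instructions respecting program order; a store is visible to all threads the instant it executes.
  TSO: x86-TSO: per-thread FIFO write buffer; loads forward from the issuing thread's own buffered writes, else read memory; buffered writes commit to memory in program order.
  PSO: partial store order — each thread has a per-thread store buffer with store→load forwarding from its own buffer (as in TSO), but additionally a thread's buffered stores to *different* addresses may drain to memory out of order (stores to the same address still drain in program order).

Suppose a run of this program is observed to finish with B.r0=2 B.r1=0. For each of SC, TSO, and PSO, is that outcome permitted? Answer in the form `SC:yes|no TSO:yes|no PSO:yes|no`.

SC:no TSO:no PSO:yes

outcome vector order: (B.r0,B.r1)
[SC] allowed = {0/0, 0/2, 1/0, 1/2, 2/2}
[TSO] allowed = {0/0, 0/2, 1/0, 1/2, 2/2}
[PSO] allowed = {0/0, 0/2, 1/0, 1/2, 2/0, 2/2}
target 2/0 ∈ {PSO}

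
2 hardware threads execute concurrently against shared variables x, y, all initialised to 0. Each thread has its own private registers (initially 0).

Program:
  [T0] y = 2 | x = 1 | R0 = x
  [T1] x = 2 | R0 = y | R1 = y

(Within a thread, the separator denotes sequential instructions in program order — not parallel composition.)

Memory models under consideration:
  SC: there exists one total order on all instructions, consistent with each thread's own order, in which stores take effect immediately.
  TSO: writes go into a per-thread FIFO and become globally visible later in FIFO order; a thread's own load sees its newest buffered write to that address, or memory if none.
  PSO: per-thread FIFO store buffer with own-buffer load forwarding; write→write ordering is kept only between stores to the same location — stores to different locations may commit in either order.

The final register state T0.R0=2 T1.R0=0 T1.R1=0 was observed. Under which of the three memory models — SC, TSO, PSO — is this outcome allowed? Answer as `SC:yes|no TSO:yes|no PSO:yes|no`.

SC:no TSO:yes PSO:yes

outcome vector order: (T0.R0,T1.R0,T1.R1)
under SC → (1,0,0) (1,0,2) (1,2,2) (2,2,2)
under TSO → (1,0,0) (1,0,2) (1,2,2) (2,0,0) (2,0,2) (2,2,2)
under PSO → (1,0,0) (1,0,2) (1,2,2) (2,0,0) (2,0,2) (2,2,2)
target (2,0,0) ∈ {TSO,PSO}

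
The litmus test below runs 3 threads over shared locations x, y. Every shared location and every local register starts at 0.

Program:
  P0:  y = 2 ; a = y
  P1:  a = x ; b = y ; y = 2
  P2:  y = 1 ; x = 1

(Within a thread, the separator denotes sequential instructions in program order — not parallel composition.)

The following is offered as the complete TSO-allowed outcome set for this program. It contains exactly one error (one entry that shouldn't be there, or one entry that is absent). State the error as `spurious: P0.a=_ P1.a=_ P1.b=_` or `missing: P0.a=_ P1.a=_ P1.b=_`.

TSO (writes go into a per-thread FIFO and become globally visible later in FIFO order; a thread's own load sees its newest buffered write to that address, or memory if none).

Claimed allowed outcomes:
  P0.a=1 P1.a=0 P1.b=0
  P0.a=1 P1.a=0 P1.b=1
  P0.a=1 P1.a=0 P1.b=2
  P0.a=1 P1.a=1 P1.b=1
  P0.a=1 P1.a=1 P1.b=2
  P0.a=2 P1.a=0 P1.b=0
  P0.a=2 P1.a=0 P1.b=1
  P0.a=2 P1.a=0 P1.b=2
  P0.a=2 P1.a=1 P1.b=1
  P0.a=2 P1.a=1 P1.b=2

outcome vector order: (P0.a,P1.a,P1.b)
TSO (9): 100 101 102 111 200 201 202 211 212
claimed∖TSO = {112}

spurious: P0.a=1 P1.a=1 P1.b=2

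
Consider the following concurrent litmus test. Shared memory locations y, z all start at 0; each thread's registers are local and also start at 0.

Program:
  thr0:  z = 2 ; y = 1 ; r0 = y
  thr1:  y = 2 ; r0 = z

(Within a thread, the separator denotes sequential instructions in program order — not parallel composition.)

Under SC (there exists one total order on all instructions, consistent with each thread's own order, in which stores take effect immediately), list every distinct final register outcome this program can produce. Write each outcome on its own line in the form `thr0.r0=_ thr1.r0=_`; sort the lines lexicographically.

outcome vector order: (thr0.r0,thr1.r0)
|SC outcomes| = 3

thr0.r0=1 thr1.r0=0
thr0.r0=1 thr1.r0=2
thr0.r0=2 thr1.r0=2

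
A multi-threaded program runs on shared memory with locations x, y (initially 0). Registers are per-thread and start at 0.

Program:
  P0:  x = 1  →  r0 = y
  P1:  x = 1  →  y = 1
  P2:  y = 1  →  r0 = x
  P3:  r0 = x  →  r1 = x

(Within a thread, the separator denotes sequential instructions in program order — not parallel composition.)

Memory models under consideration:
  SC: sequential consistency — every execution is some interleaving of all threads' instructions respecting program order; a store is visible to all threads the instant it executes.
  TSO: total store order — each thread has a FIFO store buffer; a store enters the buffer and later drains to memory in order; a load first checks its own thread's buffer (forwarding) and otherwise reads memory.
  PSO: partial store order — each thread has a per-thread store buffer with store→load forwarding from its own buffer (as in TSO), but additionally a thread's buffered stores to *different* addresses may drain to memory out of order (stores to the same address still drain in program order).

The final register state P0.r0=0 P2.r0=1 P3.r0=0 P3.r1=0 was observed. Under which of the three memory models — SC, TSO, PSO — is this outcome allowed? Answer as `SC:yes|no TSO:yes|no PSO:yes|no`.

outcome vector order: (P0.r0,P2.r0,P3.r0,P3.r1)
under SC → 0/1/0/0 0/1/0/1 0/1/1/1 1/0/0/0 1/0/0/1 1/0/1/1 1/1/0/0 1/1/0/1 1/1/1/1
under TSO → 0/0/0/0 0/0/0/1 0/0/1/1 0/1/0/0 0/1/0/1 0/1/1/1 1/0/0/0 1/0/0/1 1/0/1/1 1/1/0/0 1/1/0/1 1/1/1/1
under PSO → 0/0/0/0 0/0/0/1 0/0/1/1 0/1/0/0 0/1/0/1 0/1/1/1 1/0/0/0 1/0/0/1 1/0/1/1 1/1/0/0 1/1/0/1 1/1/1/1
target 0/1/0/0 ∈ {SC,TSO,PSO}

SC:yes TSO:yes PSO:yes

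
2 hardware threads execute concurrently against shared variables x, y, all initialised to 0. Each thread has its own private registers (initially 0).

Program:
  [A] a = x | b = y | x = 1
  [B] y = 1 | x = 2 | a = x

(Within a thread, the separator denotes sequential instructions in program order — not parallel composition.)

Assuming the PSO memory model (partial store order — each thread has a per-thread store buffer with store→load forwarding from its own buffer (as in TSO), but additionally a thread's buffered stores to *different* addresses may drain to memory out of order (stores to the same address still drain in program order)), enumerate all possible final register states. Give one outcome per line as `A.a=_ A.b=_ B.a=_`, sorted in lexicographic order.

A.a=0 A.b=0 B.a=1
A.a=0 A.b=0 B.a=2
A.a=0 A.b=1 B.a=1
A.a=0 A.b=1 B.a=2
A.a=2 A.b=0 B.a=1
A.a=2 A.b=0 B.a=2
A.a=2 A.b=1 B.a=1
A.a=2 A.b=1 B.a=2

outcome vector order: (A.a,A.b,B.a)
|PSO outcomes| = 8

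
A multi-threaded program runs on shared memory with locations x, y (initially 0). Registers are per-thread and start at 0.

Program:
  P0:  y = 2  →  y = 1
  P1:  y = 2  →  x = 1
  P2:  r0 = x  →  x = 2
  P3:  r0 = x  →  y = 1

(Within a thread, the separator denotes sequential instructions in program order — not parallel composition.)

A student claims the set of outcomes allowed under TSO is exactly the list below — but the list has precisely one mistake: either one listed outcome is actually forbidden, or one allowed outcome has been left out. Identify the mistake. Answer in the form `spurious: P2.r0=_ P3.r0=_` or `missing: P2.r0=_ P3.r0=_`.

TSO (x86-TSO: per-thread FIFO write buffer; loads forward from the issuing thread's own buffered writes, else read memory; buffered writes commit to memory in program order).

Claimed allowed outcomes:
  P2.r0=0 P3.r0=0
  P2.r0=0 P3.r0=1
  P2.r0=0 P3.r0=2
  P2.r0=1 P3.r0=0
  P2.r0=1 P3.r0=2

missing: P2.r0=1 P3.r0=1

outcome vector order: (P2.r0,P3.r0)
TSO: 6 outcomes — {0/0 0/1 0/2 1/0 1/1 1/2}
TSO∖claimed = {1/1}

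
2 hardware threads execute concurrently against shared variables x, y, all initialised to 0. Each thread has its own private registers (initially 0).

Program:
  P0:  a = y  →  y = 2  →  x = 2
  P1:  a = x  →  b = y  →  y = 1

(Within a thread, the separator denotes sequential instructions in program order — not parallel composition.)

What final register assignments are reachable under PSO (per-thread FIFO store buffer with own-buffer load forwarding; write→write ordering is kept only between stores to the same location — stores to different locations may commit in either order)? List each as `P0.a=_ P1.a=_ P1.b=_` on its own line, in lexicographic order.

outcome vector order: (P0.a,P1.a,P1.b)
|PSO outcomes| = 5

P0.a=0 P1.a=0 P1.b=0
P0.a=0 P1.a=0 P1.b=2
P0.a=0 P1.a=2 P1.b=0
P0.a=0 P1.a=2 P1.b=2
P0.a=1 P1.a=0 P1.b=0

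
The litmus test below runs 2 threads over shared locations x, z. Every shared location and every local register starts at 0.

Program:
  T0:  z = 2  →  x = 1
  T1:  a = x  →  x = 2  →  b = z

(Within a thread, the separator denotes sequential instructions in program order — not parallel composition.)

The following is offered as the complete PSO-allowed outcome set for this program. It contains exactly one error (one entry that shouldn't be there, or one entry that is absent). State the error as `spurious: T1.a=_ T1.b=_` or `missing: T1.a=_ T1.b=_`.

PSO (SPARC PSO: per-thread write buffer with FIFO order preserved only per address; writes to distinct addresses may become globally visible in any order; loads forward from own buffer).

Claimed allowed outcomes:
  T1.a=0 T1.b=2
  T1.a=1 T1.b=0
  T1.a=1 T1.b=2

outcome vector order: (T1.a,T1.b)
under PSO → 0/0; 0/2; 1/0; 1/2
PSO∖claimed = {0/0}

missing: T1.a=0 T1.b=0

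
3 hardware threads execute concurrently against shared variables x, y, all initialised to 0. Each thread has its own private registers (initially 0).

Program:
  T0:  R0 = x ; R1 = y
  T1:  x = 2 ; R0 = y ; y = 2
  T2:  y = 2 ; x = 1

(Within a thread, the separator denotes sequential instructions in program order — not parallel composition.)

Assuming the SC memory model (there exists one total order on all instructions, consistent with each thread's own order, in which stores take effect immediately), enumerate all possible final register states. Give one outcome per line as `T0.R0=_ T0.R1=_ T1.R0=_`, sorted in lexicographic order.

outcome vector order: (T0.R0,T0.R1,T1.R0)
|SC outcomes| = 10

T0.R0=0 T0.R1=0 T1.R0=0
T0.R0=0 T0.R1=0 T1.R0=2
T0.R0=0 T0.R1=2 T1.R0=0
T0.R0=0 T0.R1=2 T1.R0=2
T0.R0=1 T0.R1=2 T1.R0=0
T0.R0=1 T0.R1=2 T1.R0=2
T0.R0=2 T0.R1=0 T1.R0=0
T0.R0=2 T0.R1=0 T1.R0=2
T0.R0=2 T0.R1=2 T1.R0=0
T0.R0=2 T0.R1=2 T1.R0=2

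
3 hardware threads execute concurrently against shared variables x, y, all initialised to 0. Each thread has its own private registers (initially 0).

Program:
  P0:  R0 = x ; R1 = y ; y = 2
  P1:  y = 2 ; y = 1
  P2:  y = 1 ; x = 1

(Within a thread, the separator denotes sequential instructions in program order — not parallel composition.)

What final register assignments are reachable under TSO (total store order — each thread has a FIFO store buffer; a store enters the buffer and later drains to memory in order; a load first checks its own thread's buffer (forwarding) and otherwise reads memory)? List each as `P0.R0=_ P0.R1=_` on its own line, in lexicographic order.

outcome vector order: (P0.R0,P0.R1)
|TSO outcomes| = 5

P0.R0=0 P0.R1=0
P0.R0=0 P0.R1=1
P0.R0=0 P0.R1=2
P0.R0=1 P0.R1=1
P0.R0=1 P0.R1=2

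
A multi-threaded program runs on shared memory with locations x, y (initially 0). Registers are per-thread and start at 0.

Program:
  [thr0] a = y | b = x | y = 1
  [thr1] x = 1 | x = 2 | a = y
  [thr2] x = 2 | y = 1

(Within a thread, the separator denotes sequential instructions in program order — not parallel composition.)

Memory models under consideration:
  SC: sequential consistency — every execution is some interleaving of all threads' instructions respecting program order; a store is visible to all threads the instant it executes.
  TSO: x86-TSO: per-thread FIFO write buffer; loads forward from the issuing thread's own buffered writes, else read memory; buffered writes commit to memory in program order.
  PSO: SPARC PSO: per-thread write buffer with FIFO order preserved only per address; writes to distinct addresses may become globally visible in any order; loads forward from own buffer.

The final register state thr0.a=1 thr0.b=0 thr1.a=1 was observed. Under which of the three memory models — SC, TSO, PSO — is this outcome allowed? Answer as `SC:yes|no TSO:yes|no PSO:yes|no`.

SC:no TSO:no PSO:yes

outcome vector order: (thr0.a,thr0.b,thr1.a)
SC (9): 000, 001, 010, 011, 020, 021, 111, 120, 121
TSO (10): 000, 001, 010, 011, 020, 021, 110, 111, 120, 121
PSO (12): 000, 001, 010, 011, 020, 021, 100, 101, 110, 111, 120, 121
target 101 ∈ {PSO}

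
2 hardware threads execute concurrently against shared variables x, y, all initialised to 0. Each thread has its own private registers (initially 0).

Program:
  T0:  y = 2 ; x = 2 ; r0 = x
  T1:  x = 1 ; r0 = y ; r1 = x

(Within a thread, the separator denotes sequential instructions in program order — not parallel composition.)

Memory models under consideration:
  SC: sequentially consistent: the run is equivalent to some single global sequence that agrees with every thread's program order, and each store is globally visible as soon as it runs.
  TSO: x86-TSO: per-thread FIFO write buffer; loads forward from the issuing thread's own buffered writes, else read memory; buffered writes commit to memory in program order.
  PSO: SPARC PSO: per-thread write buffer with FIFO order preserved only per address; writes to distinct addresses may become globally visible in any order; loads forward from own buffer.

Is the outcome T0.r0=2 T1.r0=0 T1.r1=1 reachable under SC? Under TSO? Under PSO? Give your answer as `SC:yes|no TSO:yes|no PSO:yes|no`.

SC:yes TSO:yes PSO:yes

outcome vector order: (T0.r0,T1.r0,T1.r1)
SC: 5 outcomes — {(1,2,1) (2,0,1) (2,0,2) (2,2,1) (2,2,2)}
TSO: 6 outcomes — {(1,0,1) (1,2,1) (2,0,1) (2,0,2) (2,2,1) (2,2,2)}
PSO: 6 outcomes — {(1,0,1) (1,2,1) (2,0,1) (2,0,2) (2,2,1) (2,2,2)}
target (2,0,1) ∈ {SC,TSO,PSO}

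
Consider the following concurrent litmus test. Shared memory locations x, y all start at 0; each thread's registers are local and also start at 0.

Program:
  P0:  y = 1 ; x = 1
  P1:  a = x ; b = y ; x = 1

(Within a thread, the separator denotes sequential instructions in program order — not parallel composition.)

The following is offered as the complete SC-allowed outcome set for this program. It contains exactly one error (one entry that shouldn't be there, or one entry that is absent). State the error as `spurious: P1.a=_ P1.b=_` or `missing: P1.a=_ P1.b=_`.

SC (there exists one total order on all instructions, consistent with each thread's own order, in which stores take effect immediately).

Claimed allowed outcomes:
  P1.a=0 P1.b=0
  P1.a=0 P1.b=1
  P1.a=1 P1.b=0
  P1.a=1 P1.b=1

spurious: P1.a=1 P1.b=0

outcome vector order: (P1.a,P1.b)
SC: 3 outcomes — {<0 0> <0 1> <1 1>}
claimed∖SC = {<1 0>}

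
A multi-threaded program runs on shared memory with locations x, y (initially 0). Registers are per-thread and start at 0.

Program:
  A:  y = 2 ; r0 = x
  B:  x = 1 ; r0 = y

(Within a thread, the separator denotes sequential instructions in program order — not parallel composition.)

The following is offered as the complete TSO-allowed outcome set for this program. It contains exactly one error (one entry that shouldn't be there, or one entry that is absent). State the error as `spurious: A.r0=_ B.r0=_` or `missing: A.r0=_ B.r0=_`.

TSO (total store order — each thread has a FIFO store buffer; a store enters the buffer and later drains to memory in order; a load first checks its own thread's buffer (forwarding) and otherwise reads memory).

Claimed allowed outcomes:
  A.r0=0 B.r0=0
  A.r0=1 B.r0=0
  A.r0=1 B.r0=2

missing: A.r0=0 B.r0=2

outcome vector order: (A.r0,B.r0)
[TSO] allowed = {<0 0> <0 2> <1 0> <1 2>}
TSO∖claimed = {<0 2>}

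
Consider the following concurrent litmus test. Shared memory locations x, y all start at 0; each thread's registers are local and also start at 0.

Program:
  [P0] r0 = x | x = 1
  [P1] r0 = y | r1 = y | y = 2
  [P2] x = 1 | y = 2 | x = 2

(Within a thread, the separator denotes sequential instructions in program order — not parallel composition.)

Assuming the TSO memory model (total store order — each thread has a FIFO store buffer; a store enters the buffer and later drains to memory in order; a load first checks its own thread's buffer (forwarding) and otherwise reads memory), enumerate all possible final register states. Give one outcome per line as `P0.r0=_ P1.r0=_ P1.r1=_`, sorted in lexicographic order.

P0.r0=0 P1.r0=0 P1.r1=0
P0.r0=0 P1.r0=0 P1.r1=2
P0.r0=0 P1.r0=2 P1.r1=2
P0.r0=1 P1.r0=0 P1.r1=0
P0.r0=1 P1.r0=0 P1.r1=2
P0.r0=1 P1.r0=2 P1.r1=2
P0.r0=2 P1.r0=0 P1.r1=0
P0.r0=2 P1.r0=0 P1.r1=2
P0.r0=2 P1.r0=2 P1.r1=2

outcome vector order: (P0.r0,P1.r0,P1.r1)
|TSO outcomes| = 9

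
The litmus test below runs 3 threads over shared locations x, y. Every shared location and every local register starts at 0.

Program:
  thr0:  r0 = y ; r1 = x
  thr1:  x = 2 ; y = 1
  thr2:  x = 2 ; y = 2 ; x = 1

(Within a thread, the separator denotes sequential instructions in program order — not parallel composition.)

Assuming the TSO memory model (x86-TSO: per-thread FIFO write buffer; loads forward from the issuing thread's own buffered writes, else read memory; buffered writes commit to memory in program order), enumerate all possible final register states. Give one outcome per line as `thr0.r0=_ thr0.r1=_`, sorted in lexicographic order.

outcome vector order: (thr0.r0,thr0.r1)
|TSO outcomes| = 7

thr0.r0=0 thr0.r1=0
thr0.r0=0 thr0.r1=1
thr0.r0=0 thr0.r1=2
thr0.r0=1 thr0.r1=1
thr0.r0=1 thr0.r1=2
thr0.r0=2 thr0.r1=1
thr0.r0=2 thr0.r1=2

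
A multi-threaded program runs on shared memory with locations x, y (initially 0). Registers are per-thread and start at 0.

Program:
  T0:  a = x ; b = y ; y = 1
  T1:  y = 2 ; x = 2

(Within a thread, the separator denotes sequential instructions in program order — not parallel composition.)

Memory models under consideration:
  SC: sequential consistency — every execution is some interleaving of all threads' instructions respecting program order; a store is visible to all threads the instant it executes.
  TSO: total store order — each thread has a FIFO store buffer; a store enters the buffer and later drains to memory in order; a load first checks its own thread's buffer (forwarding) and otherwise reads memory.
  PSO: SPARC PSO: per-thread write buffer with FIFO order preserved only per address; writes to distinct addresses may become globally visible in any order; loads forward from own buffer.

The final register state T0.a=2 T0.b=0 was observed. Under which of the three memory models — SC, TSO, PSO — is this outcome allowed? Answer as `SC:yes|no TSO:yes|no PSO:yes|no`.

outcome vector order: (T0.a,T0.b)
SC (3): 00; 02; 22
TSO (3): 00; 02; 22
PSO (4): 00; 02; 20; 22
target 20 ∈ {PSO}

SC:no TSO:no PSO:yes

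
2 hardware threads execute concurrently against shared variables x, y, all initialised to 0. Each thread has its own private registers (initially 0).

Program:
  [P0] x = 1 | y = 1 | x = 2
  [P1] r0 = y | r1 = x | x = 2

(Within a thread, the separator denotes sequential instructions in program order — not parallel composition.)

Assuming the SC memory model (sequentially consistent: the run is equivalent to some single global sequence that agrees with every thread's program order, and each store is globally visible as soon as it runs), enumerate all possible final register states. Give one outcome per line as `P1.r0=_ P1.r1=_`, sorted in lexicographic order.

outcome vector order: (P1.r0,P1.r1)
|SC outcomes| = 5

P1.r0=0 P1.r1=0
P1.r0=0 P1.r1=1
P1.r0=0 P1.r1=2
P1.r0=1 P1.r1=1
P1.r0=1 P1.r1=2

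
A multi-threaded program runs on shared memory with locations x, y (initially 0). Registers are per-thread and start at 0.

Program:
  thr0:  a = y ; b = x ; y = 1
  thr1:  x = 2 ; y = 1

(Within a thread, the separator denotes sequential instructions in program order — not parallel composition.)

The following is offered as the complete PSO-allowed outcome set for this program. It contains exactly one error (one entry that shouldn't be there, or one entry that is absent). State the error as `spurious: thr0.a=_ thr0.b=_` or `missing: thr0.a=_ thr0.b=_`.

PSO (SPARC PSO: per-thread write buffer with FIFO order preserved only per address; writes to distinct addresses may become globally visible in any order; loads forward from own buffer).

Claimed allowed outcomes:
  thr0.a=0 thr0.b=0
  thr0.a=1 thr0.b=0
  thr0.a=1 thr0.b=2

outcome vector order: (thr0.a,thr0.b)
PSO: 4 outcomes — {<0 0> <0 2> <1 0> <1 2>}
PSO∖claimed = {<0 2>}

missing: thr0.a=0 thr0.b=2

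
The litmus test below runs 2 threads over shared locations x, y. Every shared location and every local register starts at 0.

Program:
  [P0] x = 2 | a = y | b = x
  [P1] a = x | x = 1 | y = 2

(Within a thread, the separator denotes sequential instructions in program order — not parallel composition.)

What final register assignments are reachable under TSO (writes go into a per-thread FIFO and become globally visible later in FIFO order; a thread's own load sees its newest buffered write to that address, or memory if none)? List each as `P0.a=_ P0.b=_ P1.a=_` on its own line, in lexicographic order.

outcome vector order: (P0.a,P0.b,P1.a)
|TSO outcomes| = 7

P0.a=0 P0.b=1 P1.a=0
P0.a=0 P0.b=1 P1.a=2
P0.a=0 P0.b=2 P1.a=0
P0.a=0 P0.b=2 P1.a=2
P0.a=2 P0.b=1 P1.a=0
P0.a=2 P0.b=1 P1.a=2
P0.a=2 P0.b=2 P1.a=0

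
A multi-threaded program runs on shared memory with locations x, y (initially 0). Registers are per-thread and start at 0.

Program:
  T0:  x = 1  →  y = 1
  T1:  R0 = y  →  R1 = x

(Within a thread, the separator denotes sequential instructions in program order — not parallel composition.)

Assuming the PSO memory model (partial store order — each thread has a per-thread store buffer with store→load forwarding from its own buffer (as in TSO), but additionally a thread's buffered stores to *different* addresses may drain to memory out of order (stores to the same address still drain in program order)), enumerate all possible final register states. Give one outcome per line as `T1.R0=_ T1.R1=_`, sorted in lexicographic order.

T1.R0=0 T1.R1=0
T1.R0=0 T1.R1=1
T1.R0=1 T1.R1=0
T1.R0=1 T1.R1=1

outcome vector order: (T1.R0,T1.R1)
|PSO outcomes| = 4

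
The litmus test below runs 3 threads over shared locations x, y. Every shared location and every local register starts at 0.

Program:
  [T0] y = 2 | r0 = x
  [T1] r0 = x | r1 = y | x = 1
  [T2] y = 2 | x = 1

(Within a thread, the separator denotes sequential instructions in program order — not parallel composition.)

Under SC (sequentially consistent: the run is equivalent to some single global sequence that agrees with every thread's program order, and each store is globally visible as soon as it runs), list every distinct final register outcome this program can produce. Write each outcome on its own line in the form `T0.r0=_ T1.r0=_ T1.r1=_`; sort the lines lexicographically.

T0.r0=0 T1.r0=0 T1.r1=0
T0.r0=0 T1.r0=0 T1.r1=2
T0.r0=0 T1.r0=1 T1.r1=2
T0.r0=1 T1.r0=0 T1.r1=0
T0.r0=1 T1.r0=0 T1.r1=2
T0.r0=1 T1.r0=1 T1.r1=2

outcome vector order: (T0.r0,T1.r0,T1.r1)
|SC outcomes| = 6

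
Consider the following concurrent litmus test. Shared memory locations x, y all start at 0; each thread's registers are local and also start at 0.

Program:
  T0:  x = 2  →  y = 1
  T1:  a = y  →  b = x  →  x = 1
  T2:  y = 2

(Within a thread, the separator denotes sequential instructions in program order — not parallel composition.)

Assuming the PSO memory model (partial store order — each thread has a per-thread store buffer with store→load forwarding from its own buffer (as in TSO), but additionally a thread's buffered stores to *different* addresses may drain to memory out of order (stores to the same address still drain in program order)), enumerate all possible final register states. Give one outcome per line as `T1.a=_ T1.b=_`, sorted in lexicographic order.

T1.a=0 T1.b=0
T1.a=0 T1.b=2
T1.a=1 T1.b=0
T1.a=1 T1.b=2
T1.a=2 T1.b=0
T1.a=2 T1.b=2

outcome vector order: (T1.a,T1.b)
|PSO outcomes| = 6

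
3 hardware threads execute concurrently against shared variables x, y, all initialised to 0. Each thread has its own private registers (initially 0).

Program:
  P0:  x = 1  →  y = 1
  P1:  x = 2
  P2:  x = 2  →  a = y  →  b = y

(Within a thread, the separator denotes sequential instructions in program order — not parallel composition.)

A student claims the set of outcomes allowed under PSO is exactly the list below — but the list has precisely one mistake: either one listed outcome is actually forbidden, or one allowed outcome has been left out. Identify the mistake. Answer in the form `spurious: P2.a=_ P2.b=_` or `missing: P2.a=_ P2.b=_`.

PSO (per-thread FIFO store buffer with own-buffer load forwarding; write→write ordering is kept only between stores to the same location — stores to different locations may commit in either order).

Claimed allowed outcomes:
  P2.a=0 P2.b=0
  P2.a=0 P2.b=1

outcome vector order: (P2.a,P2.b)
under PSO → (0,0) (0,1) (1,1)
PSO∖claimed = {(1,1)}

missing: P2.a=1 P2.b=1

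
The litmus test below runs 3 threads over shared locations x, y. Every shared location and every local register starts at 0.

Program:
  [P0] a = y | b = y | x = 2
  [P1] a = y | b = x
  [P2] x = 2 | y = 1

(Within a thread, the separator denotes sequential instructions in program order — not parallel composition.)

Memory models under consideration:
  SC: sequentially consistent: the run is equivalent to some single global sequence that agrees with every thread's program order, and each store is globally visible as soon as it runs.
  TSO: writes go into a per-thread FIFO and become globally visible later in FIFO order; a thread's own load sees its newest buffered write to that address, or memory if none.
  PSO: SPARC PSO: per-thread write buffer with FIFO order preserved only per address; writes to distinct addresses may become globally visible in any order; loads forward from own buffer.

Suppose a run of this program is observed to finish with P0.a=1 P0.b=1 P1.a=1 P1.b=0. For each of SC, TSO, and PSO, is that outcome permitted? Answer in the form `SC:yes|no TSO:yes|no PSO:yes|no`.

SC:no TSO:no PSO:yes

outcome vector order: (P0.a,P0.b,P1.a,P1.b)
SC: 9 outcomes — {(0,0,0,0), (0,0,0,2), (0,0,1,2), (0,1,0,0), (0,1,0,2), (0,1,1,2), (1,1,0,0), (1,1,0,2), (1,1,1,2)}
TSO: 9 outcomes — {(0,0,0,0), (0,0,0,2), (0,0,1,2), (0,1,0,0), (0,1,0,2), (0,1,1,2), (1,1,0,0), (1,1,0,2), (1,1,1,2)}
PSO: 12 outcomes — {(0,0,0,0), (0,0,0,2), (0,0,1,0), (0,0,1,2), (0,1,0,0), (0,1,0,2), (0,1,1,0), (0,1,1,2), (1,1,0,0), (1,1,0,2), (1,1,1,0), (1,1,1,2)}
target (1,1,1,0) ∈ {PSO}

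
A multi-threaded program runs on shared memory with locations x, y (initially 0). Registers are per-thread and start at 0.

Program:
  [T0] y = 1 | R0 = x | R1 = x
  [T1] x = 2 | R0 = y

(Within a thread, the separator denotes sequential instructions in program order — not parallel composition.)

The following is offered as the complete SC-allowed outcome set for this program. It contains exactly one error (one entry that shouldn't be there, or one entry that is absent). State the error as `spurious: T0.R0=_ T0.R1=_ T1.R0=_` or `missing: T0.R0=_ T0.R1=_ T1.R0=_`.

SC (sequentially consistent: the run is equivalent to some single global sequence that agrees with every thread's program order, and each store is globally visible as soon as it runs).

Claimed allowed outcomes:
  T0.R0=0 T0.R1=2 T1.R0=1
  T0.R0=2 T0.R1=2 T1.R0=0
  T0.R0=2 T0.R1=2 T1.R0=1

missing: T0.R0=0 T0.R1=0 T1.R0=1

outcome vector order: (T0.R0,T0.R1,T1.R0)
[SC] allowed = {0/0/1 0/2/1 2/2/0 2/2/1}
SC∖claimed = {0/0/1}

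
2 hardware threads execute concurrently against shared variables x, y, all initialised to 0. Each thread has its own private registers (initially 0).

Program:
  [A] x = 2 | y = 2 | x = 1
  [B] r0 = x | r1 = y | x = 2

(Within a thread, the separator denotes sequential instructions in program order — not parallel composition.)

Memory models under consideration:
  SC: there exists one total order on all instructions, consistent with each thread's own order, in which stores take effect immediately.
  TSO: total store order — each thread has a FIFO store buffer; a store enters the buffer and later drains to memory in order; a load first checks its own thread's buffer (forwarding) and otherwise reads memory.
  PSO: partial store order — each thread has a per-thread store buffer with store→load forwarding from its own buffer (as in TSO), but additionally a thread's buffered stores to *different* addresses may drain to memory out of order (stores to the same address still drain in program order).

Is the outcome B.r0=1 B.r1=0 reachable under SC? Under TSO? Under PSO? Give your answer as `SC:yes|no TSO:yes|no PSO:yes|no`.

outcome vector order: (B.r0,B.r1)
SC (5): 0/0; 0/2; 1/2; 2/0; 2/2
TSO (5): 0/0; 0/2; 1/2; 2/0; 2/2
PSO (6): 0/0; 0/2; 1/0; 1/2; 2/0; 2/2
target 1/0 ∈ {PSO}

SC:no TSO:no PSO:yes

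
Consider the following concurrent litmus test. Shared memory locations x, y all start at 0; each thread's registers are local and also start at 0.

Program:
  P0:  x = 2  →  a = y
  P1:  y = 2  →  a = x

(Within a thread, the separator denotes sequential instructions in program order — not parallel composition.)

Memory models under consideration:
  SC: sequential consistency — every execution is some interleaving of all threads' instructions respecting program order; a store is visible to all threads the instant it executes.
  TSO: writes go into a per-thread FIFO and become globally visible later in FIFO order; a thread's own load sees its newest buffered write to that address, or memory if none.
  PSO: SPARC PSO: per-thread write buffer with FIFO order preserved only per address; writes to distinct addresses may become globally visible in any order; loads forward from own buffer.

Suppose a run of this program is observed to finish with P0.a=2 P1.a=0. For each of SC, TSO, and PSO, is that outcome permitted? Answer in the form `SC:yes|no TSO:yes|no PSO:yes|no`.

SC:yes TSO:yes PSO:yes

outcome vector order: (P0.a,P1.a)
[SC] allowed = {<0 2> <2 0> <2 2>}
[TSO] allowed = {<0 0> <0 2> <2 0> <2 2>}
[PSO] allowed = {<0 0> <0 2> <2 0> <2 2>}
target <2 0> ∈ {SC,TSO,PSO}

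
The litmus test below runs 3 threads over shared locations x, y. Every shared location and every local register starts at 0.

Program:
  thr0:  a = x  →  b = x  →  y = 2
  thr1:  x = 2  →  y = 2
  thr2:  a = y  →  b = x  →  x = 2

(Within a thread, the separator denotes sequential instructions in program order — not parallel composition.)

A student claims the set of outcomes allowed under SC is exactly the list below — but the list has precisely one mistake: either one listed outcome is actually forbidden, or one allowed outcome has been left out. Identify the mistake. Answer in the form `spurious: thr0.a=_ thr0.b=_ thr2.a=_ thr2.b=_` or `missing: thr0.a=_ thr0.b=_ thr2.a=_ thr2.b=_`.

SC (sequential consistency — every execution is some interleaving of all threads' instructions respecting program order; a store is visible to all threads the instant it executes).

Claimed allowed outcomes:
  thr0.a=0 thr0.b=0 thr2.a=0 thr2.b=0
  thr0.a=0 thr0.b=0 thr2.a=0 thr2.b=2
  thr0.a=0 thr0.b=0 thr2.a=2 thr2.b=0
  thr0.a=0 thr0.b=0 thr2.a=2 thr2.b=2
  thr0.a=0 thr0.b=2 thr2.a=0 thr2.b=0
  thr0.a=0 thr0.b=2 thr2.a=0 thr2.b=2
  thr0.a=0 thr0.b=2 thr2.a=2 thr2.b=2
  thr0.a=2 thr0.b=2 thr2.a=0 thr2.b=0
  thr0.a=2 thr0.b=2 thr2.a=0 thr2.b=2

missing: thr0.a=2 thr0.b=2 thr2.a=2 thr2.b=2

outcome vector order: (thr0.a,thr0.b,thr2.a,thr2.b)
SC: 10 outcomes — {(0,0,0,0), (0,0,0,2), (0,0,2,0), (0,0,2,2), (0,2,0,0), (0,2,0,2), (0,2,2,2), (2,2,0,0), (2,2,0,2), (2,2,2,2)}
SC∖claimed = {(2,2,2,2)}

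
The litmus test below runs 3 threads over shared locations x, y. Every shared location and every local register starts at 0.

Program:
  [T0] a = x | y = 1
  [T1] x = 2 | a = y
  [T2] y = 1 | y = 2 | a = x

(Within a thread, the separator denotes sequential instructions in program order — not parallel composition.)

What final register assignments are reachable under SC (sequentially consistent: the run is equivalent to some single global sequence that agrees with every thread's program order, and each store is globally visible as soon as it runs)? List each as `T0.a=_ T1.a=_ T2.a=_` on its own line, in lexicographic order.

T0.a=0 T1.a=0 T2.a=2
T0.a=0 T1.a=1 T2.a=0
T0.a=0 T1.a=1 T2.a=2
T0.a=0 T1.a=2 T2.a=0
T0.a=0 T1.a=2 T2.a=2
T0.a=2 T1.a=0 T2.a=2
T0.a=2 T1.a=1 T2.a=0
T0.a=2 T1.a=1 T2.a=2
T0.a=2 T1.a=2 T2.a=0
T0.a=2 T1.a=2 T2.a=2

outcome vector order: (T0.a,T1.a,T2.a)
|SC outcomes| = 10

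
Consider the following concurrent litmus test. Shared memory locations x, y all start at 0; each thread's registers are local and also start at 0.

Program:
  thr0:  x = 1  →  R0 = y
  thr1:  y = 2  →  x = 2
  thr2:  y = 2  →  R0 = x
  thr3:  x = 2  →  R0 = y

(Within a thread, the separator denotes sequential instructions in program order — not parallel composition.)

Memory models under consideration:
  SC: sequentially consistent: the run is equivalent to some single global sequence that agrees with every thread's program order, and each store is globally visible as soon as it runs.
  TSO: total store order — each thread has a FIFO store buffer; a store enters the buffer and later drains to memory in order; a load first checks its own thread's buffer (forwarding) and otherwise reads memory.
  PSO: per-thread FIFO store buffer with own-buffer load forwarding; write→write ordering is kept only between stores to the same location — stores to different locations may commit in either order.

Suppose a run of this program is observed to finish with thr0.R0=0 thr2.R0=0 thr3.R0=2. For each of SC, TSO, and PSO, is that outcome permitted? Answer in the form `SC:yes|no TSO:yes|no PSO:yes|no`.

SC:no TSO:yes PSO:yes

outcome vector order: (thr0.R0,thr2.R0,thr3.R0)
SC: 9 outcomes — {010; 012; 020; 022; 202; 210; 212; 220; 222}
TSO: 12 outcomes — {000; 002; 010; 012; 020; 022; 200; 202; 210; 212; 220; 222}
PSO: 12 outcomes — {000; 002; 010; 012; 020; 022; 200; 202; 210; 212; 220; 222}
target 002 ∈ {TSO,PSO}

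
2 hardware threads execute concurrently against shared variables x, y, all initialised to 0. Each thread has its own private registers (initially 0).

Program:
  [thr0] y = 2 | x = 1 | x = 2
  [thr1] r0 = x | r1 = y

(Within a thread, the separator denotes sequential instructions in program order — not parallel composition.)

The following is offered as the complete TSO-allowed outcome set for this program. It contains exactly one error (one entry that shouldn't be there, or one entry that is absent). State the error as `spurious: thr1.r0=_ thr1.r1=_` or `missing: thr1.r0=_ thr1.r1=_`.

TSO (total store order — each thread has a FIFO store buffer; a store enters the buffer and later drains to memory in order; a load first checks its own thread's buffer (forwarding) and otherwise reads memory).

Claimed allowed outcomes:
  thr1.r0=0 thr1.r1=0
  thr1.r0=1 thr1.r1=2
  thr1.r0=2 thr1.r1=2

missing: thr1.r0=0 thr1.r1=2

outcome vector order: (thr1.r0,thr1.r1)
TSO: 4 outcomes — {00 02 12 22}
TSO∖claimed = {02}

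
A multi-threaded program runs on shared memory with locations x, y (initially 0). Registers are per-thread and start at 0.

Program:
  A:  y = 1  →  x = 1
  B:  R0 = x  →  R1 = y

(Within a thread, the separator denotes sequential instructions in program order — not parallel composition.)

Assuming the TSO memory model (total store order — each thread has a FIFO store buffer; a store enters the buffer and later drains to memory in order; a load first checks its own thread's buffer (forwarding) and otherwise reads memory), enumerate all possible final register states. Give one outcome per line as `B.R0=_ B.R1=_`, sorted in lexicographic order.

outcome vector order: (B.R0,B.R1)
|TSO outcomes| = 3

B.R0=0 B.R1=0
B.R0=0 B.R1=1
B.R0=1 B.R1=1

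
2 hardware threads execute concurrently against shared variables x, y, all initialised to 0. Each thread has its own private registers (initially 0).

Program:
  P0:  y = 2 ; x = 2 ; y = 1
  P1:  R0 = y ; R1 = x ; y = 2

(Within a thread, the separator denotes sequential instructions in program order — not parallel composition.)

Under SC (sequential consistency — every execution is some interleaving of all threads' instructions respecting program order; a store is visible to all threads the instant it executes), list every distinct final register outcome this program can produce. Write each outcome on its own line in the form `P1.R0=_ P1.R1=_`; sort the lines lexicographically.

outcome vector order: (P1.R0,P1.R1)
|SC outcomes| = 5

P1.R0=0 P1.R1=0
P1.R0=0 P1.R1=2
P1.R0=1 P1.R1=2
P1.R0=2 P1.R1=0
P1.R0=2 P1.R1=2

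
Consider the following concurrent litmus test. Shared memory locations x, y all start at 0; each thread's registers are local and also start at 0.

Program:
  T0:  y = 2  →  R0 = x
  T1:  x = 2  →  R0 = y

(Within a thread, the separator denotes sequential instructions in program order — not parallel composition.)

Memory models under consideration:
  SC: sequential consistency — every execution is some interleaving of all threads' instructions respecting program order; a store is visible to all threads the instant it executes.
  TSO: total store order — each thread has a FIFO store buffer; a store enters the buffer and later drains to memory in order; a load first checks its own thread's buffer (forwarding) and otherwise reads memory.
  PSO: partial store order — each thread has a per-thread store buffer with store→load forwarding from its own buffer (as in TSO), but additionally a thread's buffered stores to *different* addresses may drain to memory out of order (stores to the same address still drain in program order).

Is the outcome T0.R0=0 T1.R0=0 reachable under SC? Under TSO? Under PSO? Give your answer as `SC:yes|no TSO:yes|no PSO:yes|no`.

SC:no TSO:yes PSO:yes

outcome vector order: (T0.R0,T1.R0)
[SC] allowed = {<0 2> <2 0> <2 2>}
[TSO] allowed = {<0 0> <0 2> <2 0> <2 2>}
[PSO] allowed = {<0 0> <0 2> <2 0> <2 2>}
target <0 0> ∈ {TSO,PSO}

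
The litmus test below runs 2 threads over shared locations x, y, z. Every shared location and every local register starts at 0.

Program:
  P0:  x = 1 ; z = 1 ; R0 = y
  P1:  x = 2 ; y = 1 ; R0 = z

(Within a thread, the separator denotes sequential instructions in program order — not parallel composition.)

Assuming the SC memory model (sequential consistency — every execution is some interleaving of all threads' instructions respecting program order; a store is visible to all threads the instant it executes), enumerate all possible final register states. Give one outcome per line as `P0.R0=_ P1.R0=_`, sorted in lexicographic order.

P0.R0=0 P1.R0=1
P0.R0=1 P1.R0=0
P0.R0=1 P1.R0=1

outcome vector order: (P0.R0,P1.R0)
|SC outcomes| = 3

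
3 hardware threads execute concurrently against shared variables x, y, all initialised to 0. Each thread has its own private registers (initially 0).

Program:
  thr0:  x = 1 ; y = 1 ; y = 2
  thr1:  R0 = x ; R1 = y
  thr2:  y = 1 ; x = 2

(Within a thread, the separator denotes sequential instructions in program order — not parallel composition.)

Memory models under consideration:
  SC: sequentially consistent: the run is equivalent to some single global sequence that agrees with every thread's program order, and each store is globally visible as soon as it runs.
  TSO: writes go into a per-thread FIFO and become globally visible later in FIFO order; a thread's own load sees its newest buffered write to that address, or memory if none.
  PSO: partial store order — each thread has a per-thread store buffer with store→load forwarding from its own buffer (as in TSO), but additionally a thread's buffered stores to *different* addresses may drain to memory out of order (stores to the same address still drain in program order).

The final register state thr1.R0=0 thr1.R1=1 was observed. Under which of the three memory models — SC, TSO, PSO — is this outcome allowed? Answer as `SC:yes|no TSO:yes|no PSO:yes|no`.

outcome vector order: (thr1.R0,thr1.R1)
under SC → (0,0), (0,1), (0,2), (1,0), (1,1), (1,2), (2,1), (2,2)
under TSO → (0,0), (0,1), (0,2), (1,0), (1,1), (1,2), (2,1), (2,2)
under PSO → (0,0), (0,1), (0,2), (1,0), (1,1), (1,2), (2,0), (2,1), (2,2)
target (0,1) ∈ {SC,TSO,PSO}

SC:yes TSO:yes PSO:yes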